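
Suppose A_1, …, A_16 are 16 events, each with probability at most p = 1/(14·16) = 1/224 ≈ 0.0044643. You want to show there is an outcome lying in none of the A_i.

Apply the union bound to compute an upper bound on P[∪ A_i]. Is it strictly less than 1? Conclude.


Union bound: P[∪_{i=1}^{16} A_i] ≤ Σ_i P[A_i] ≤ 16·p = 16·(1/224) = 1/14.
Numerically: 1/14 ≈ 0.0714286.
Is 1/14 < 1? YES.
Since P[∪ A_i] ≤ 1/14 < 1, the complement has P[∩ A_i^c] ≥ 1 − 1/14 = 13/14 > 0, so some outcome avoids every A_i.

16·p = 1/14 ≈ 0.0714286; existence CERTIFIED by the union bound.


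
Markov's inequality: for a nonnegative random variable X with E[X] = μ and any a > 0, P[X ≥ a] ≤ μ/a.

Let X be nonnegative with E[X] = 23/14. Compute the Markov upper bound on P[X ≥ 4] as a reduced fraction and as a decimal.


μ = E[X] = 23/14, a = 4.
Markov: P[X ≥ 4] ≤ μ/a = (23/14)/4 = 23/56.
Numerically: ≈ 0.410714.
(Since a = 4 > μ = 1.642857, the bound 23/56 is < 1 and informative.)

P[X ≥ 4] ≤ 23/56 ≈ 0.410714.


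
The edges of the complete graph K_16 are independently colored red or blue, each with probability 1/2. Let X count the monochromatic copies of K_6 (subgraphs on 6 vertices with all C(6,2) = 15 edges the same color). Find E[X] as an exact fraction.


Let X = Σ_S X_S over the C(16, 6) = 8008 subsets S of size 6, where X_S = 1 if the K_6 on S is monochromatic.
For a fixed S, the K_6 on S has C(6, 2) = 15 edges. P[all 15 edges red] = (1/2)^15, and likewise for blue, so P[monochromatic] = 2·(1/2)^15 = 2^{1 − 15} = 1/16384.
By linearity of expectation: E[X] = C(16, 6) · 2^{1 − 15} = 8008 · 1/16384 = 1001/2048.
Numerically: E[X] ≈ 0.489.

E[X] = C(16,6)·2^(1−C(6,2)) = 1001/2048 ≈ 0.489.


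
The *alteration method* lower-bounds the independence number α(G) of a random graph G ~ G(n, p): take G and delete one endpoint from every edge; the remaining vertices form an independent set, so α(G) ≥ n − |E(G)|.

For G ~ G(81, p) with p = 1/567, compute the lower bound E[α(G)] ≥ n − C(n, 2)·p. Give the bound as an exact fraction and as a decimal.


E[|E(G)|] = C(81, 2)·p = 3240 · (1/567) = 40/7.
E[α(G)] ≥ n − E[|E(G)|] = 81 − 40/7 = 527/7.
Numerically: ≈ 75.285714.
(This is only a lower bound; the true E[α(G)] may be larger.)

E[α(G)] ≥ 527/7 ≈ 75.285714.


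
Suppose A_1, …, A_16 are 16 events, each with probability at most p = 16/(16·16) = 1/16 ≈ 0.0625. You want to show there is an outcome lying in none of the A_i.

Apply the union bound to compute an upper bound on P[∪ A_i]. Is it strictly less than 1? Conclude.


Union bound: P[∪_{i=1}^{16} A_i] ≤ Σ_i P[A_i] ≤ 16·p = 16·(1/16) = 1.
Numerically: 1 ≈ 1.0000.
Is 1 < 1? NO.
Since the bound 1 is ≥ 1, the union bound is uninformative here; it does NOT by itself certify existence.

16·p = 1 ≈ 1.0000; existence NOT certified by the union bound.


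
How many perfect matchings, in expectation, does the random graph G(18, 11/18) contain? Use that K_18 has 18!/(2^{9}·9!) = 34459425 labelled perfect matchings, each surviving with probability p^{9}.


K_18 has 18!/(2^{9}·9!) = 34459425 labelled perfect matchings.
For each such perfect matching H, let X_H = 1 if all 9 edges of H are present in G. Then P[X_H = 1] = p^{9} = (11/18)^{9} = 2357947691/198359290368.
Summing the indicators: E[X] = Σ_H E[X_H] = 34459425 · p^{9} = 34459425 · 2357947691/198359290368 = 1003129896443675/2448880128.
Numerically: E[X] ≈ 4.1e+05.

E[X] = 34459425 · (11/18)^{9} = 1003129896443675/2448880128 ≈ 4.1e+05.


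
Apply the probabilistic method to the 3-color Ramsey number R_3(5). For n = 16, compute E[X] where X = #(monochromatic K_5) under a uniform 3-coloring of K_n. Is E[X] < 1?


E[X] = C(16, 5) · 3^{1 − 10} = 4368 · 3^{−9} = 4368/19683.
As a reduced fraction: E[X] = 1456/6561 ≈ 0.22192.
Is E[X] < 1? YES.
Since E[X] < 1, there exists a 3-coloring of K_{16} with no monochromatic K_5; hence R_3(5) > 16.

E[X] = 1456/6561 ≈ 0.22192; E[X] < 1, so R_3(5) > 16.


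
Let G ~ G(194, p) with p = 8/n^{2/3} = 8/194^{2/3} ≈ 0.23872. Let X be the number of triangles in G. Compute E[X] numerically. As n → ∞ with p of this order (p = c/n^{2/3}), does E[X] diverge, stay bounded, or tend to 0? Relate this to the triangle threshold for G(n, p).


Number of potential triangles: C(194, 3) = 1198144.
Each occurs with probability p³ ≈ (0.23872)³ ≈ 1.3603996e-02.
By linearity: E[X] = C(194, 3)·p³ ≈ 1198144 · 1.3603996e-02 ≈ 16299.54639.
Since α = 2/3 < 1, p = c/n^{2/3} ≫ 1/n is above the triangle threshold p ~ 1/n. Asymptotically E[X] ~ (c³/6)·n^{3(1−α)} = (8³/6)·n^{1} → ∞; triangles are abundant w.h.p.

E[X] ≈ 16299.54639; in regime p = Θ(1/n^{2/3}) E[X] diverges (above the triangle threshold p ~ 1/n).


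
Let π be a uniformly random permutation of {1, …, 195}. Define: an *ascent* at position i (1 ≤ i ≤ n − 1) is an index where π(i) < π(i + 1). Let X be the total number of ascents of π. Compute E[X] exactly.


Write X = Σ X_I over i = 1, …, 194, with X_I the indicator of one ascent.
There are 194 indicators.
For each fixed i, the pair (π(i), π(i+1)) is a uniformly random ordered pair of distinct values from {1, …, 195}; by symmetry P[π(i) < π(i+1)] = 1/2.
By linearity: E[X] = 194 · (1/2) = (195 − 1) · (1/2) = 97 ≈ 97.000.

E[X] = 97 = 97.000.


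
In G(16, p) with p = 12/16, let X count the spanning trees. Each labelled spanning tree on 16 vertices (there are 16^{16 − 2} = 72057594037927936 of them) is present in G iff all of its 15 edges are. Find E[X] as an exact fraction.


K_16 has 16^{16 − 2} = 72057594037927936 labelled spanning trees.
For each such spanning tree H, let X_H = 1 if all 15 edges of H are present in G. Then P[X_H = 1] = p^{15} = (3/4)^{15} = 14348907/1073741824.
By linearity of expectation: E[X] = Σ_H E[X_H] = 72057594037927936 · p^{15} = 72057594037927936 · 14348907/1073741824 = 962938848411648.
Numerically: E[X] ≈ 9.6294e+14.

E[X] = 72057594037927936 · (3/4)^{15} = 962938848411648 ≈ 9.6294e+14.


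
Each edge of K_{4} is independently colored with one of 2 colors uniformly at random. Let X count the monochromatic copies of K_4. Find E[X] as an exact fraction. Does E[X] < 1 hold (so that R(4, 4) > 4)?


E[X] = C(4, 4) · 2^{1 − 6} = 1 · 2^{−5} = 1/32.
As a reduced fraction: E[X] = 1/32 ≈ 0.03125.
Is E[X] < 1? YES.
Since E[X] < 1, there exists a 2-coloring of K_{4} with no monochromatic K_4; hence R(4, 4) > 4.

E[X] = 1/32 ≈ 0.03125; E[X] < 1, so R(4, 4) > 4.


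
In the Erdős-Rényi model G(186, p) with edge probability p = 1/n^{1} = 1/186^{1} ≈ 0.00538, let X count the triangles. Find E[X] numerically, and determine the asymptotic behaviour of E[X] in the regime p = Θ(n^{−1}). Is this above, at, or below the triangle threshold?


Number of potential triangles: C(186, 3) = 1055240.
Each occurs with probability p³ ≈ (0.00538)³ ≈ 1.55404e-07.
By linearity: E[X] = C(186, 3)·p³ ≈ 1055240 · 1.55404e-07 ≈ 0.164.
Here α = 1, so p = 1/n is exactly at the triangle threshold p ~ 1/n. Asymptotically E[X] → c³/6 = 1³/6 = 1/6 ≈ 0.167, a bounded constant. In this regime the triangle count is asymptotically Poisson(c³/6).

E[X] ≈ 0.164; in regime p = Θ(1/n^{1}) E[X] stays bounded (at the triangle threshold p ~ 1/n).


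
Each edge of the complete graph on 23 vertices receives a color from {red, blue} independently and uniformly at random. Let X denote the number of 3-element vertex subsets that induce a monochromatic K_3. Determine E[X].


Let X = Σ_S X_S over the C(23, 3) = 1771 subsets S of size 3, where X_S = 1 if the K_3 on S is monochromatic.
For a fixed S, the K_3 on S has C(3, 2) = 3 edges. P[all 3 edges red] = (1/2)^3, and likewise for blue, so P[monochromatic] = 2·(1/2)^3 = 2^{1 − 3} = 1/4.
By linearity: E[X] = C(23, 3) · 2^{1 − 3} = 1771 · 1/4 = 1771/4.
Numerically: E[X] ≈ 442.75000.

E[X] = C(23,3)·2^(1−C(3,2)) = 1771/4 ≈ 442.75000.


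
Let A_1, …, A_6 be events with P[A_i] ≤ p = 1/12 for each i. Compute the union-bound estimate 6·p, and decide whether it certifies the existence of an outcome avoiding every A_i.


Union bound: P[∪_{i=1}^{6} A_i] ≤ Σ_i P[A_i] ≤ 6·p = 6·(1/12) = 1/2.
Numerically: 1/2 ≈ 0.5000000.
Is 1/2 < 1? YES.
Since P[∪ A_i] ≤ 1/2 < 1, the complement has P[∩ A_i^c] ≥ 1 − 1/2 = 1/2 > 0, so some outcome avoids every A_i.

6·p = 1/2 ≈ 0.5000000; existence CERTIFIED by the union bound.


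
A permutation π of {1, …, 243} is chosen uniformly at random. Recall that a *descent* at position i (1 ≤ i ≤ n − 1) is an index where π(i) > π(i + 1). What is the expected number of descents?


Write X = Σ X_I over i = 1, …, 242, with X_I the indicator of one descent.
There are 242 indicators.
For each fixed i, the pair (π(i), π(i+1)) is a uniformly random ordered pair of distinct values from {1, …, 243}; by symmetry P[π(i) > π(i+1)] = 1/2.
By linearity: E[X] = 242 · (1/2) = (243 − 1) · (1/2) = 121 ≈ 121.000000.

E[X] = 121 = 121.000000.


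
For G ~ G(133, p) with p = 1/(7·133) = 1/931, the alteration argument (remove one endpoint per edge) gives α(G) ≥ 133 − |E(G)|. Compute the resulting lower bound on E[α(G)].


E[|E(G)|] = C(133, 2)·p = 8778 · (1/931) = 66/7.
E[α(G)] ≥ n − E[|E(G)|] = 133 − 66/7 = 865/7.
Numerically: ≈ 123.57143.
(This is only a lower bound; the true E[α(G)] may be larger.)

E[α(G)] ≥ 865/7 ≈ 123.57143.


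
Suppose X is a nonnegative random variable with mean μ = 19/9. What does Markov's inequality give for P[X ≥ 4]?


μ = E[X] = 19/9, a = 4.
Markov: P[X ≥ 4] ≤ μ/a = (19/9)/4 = 19/36.
Numerically: ≈ 0.527778.
(Since a = 4 > μ = 2.111111, the bound 19/36 is < 1 and informative.)

P[X ≥ 4] ≤ 19/36 ≈ 0.527778.


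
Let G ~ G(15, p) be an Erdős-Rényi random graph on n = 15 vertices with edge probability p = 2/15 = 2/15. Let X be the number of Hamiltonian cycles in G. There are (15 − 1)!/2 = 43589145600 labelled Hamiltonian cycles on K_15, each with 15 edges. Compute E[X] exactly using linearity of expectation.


K_15 has (15 − 1)!/2 = 43589145600 labelled Hamiltonian cycles.
For each such Hamiltonian cycle H, let X_H = 1 if all 15 edges of H are present in G. Then P[X_H = 1] = p^{15} = (2/15)^{15} = 32768/437893890380859375.
By linearity: E[X] = Σ_H E[X_H] = 43589145600 · p^{15} = 43589145600 · 32768/437893890380859375 = 235115905024/72081298828125.
Numerically: E[X] ≈ 0.00326.

E[X] = 43589145600 · (2/15)^{15} = 235115905024/72081298828125 ≈ 0.00326.


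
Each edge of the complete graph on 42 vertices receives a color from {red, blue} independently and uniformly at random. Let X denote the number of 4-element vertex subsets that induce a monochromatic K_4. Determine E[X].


Let X = Σ_S X_S over the C(42, 4) = 111930 subsets S of size 4, where X_S = 1 if the K_4 on S is monochromatic.
For a fixed S, the K_4 on S has C(4, 2) = 6 edges. P[all 6 edges red] = (1/2)^6, and likewise for blue, so P[monochromatic] = 2·(1/2)^6 = 2^{1 − 6} = 1/32.
By linearity of expectation: E[X] = C(42, 4) · 2^{1 − 6} = 111930 · 1/32 = 55965/16.
Numerically: E[X] ≈ 3497.812.

E[X] = C(42,4)·2^(1−C(4,2)) = 55965/16 ≈ 3497.812.


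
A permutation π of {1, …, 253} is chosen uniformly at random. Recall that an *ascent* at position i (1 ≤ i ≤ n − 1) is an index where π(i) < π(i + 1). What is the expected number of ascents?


Write X = Σ X_I over i = 1, …, 252, with X_I the indicator of one ascent.
There are 252 indicators.
For each fixed i, the pair (π(i), π(i+1)) is a uniformly random ordered pair of distinct values from {1, …, 253}; by symmetry P[π(i) < π(i+1)] = 1/2.
By linearity: E[X] = 252 · (1/2) = (253 − 1) · (1/2) = 126 ≈ 126.0000.

E[X] = 126 = 126.0000.


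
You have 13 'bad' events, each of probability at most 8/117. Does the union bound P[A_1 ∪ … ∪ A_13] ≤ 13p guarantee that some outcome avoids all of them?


Union bound: P[∪_{i=1}^{13} A_i] ≤ Σ_i P[A_i] ≤ 13·p = 13·(8/117) = 8/9.
Numerically: 8/9 ≈ 0.8888889.
Is 8/9 < 1? YES.
Since P[∪ A_i] ≤ 8/9 < 1, the complement has P[∩ A_i^c] ≥ 1 − 8/9 = 1/9 > 0, so some outcome avoids every A_i.

13·p = 8/9 ≈ 0.8888889; existence CERTIFIED by the union bound.


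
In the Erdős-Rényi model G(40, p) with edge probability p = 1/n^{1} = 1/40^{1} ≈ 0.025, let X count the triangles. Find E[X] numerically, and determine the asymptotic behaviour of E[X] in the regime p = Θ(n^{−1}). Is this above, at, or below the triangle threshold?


Number of potential triangles: C(40, 3) = 9880.
Each occurs with probability p³ ≈ (0.025)³ ≈ 1.56250e-05.
By linearity: E[X] = C(40, 3)·p³ ≈ 9880 · 1.56250e-05 ≈ 0.154.
Here α = 1, so p = 1/n is exactly at the triangle threshold p ~ 1/n. Asymptotically E[X] → c³/6 = 1³/6 = 1/6 ≈ 0.167, a bounded constant. In this regime the triangle count is asymptotically Poisson(c³/6).

E[X] ≈ 0.154; in regime p = Θ(1/n^{1}) E[X] stays bounded (at the triangle threshold p ~ 1/n).


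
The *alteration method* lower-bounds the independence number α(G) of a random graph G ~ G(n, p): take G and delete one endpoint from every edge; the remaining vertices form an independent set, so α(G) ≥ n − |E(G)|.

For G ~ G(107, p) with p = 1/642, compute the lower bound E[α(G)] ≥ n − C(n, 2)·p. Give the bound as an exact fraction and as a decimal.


E[|E(G)|] = C(107, 2)·p = 5671 · (1/642) = 53/6.
E[α(G)] ≥ n − E[|E(G)|] = 107 − 53/6 = 589/6.
Numerically: ≈ 98.167.
(This is only a lower bound; the true E[α(G)] may be larger.)

E[α(G)] ≥ 589/6 ≈ 98.167.


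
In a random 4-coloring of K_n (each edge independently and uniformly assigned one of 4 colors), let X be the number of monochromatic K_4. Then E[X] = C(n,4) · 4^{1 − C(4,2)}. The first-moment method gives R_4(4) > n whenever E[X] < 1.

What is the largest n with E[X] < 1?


We need C(n, 4) · 4^{1 − 6} < 1, i.e. C(n, 4) < 4^{6 − 1} = 1024.
Check values of n near the boundary:
  n = 9: C(9, 4) = 126; 126 < 1024? YES
  n = 10: C(10, 4) = 210; 210 < 1024? YES
  n = 11: C(11, 4) = 330; 330 < 1024? YES
  n = 12: C(12, 4) = 495; 495 < 1024? YES
  n = 13: C(13, 4) = 715; 715 < 1024? YES
  n = 14: C(14, 4) = 1001; 1001 < 1024? YES
  n = 15: C(15, 4) = 1365; 1365 < 1024? NO
  n = 16: C(16, 4) = 1820; 1820 < 1024? NO
The largest n with C(n, 4) < 1024 is n = 14 (where E[X] = 1001/1024 ≈ 0.9775). Hence R_4(4) > 14, i.e. R_4(4) ≥ 15.

Largest n = 14; hence R_4(4) > 14.


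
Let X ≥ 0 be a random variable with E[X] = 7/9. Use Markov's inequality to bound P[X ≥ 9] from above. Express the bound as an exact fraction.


μ = E[X] = 7/9, a = 9.
Markov: P[X ≥ 9] ≤ μ/a = (7/9)/9 = 7/81.
Numerically: ≈ 0.086420.
(Since a = 9 > μ = 0.777778, the bound 7/81 is < 1 and informative.)

P[X ≥ 9] ≤ 7/81 ≈ 0.086420.


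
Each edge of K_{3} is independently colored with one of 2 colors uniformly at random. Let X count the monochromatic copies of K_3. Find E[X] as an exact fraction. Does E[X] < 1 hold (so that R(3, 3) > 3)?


E[X] = C(3, 3) · 2^{1 − 3} = 1 · 2^{−2} = 1/4.
As a reduced fraction: E[X] = 1/4 ≈ 0.2500000.
Is E[X] < 1? YES.
Since E[X] < 1, there exists a 2-coloring of K_{3} with no monochromatic K_3; hence R(3, 3) > 3.

E[X] = 1/4 ≈ 0.2500000; E[X] < 1, so R(3, 3) > 3.


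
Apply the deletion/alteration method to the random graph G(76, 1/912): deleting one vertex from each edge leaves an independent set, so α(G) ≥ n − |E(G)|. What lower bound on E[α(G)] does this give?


E[|E(G)|] = C(76, 2)·p = 2850 · (1/912) = 25/8.
E[α(G)] ≥ n − E[|E(G)|] = 76 − 25/8 = 583/8.
Numerically: ≈ 72.87500.
(This is only a lower bound; the true E[α(G)] may be larger.)

E[α(G)] ≥ 583/8 ≈ 72.87500.


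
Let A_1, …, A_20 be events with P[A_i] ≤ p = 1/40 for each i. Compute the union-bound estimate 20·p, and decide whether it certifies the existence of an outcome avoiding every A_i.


Union bound: P[∪_{i=1}^{20} A_i] ≤ Σ_i P[A_i] ≤ 20·p = 20·(1/40) = 1/2.
Numerically: 1/2 ≈ 0.5000000.
Is 1/2 < 1? YES.
Since P[∪ A_i] ≤ 1/2 < 1, the complement has P[∩ A_i^c] ≥ 1 − 1/2 = 1/2 > 0, so some outcome avoids every A_i.

20·p = 1/2 ≈ 0.5000000; existence CERTIFIED by the union bound.


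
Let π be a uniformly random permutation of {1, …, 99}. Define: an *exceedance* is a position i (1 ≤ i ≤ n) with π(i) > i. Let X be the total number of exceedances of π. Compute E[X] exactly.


Write X = Σ_{i=1}^{99} X_i, where X_i = 1_{π(i) > i}.
For each fixed i, π(i) is uniform over {1, …, 99} (marginal of a uniform permutation), so P[π(i) > i] = (n − i)/n. Summing: Σ_{i=1}^{99} (n − i)/n = (0 + 1 + … + 98)/99 = 99(99 − 1)/(2·99) = (99 − 1)/2.
Hence E[X] = Σ_{i=1}^{99} (99 − i)/99 = 49 ≈ 49.00000.

E[X] = 49 = 49.00000.


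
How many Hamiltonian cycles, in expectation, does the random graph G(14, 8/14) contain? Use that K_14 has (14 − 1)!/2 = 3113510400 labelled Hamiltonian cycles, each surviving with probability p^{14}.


K_14 has (14 − 1)!/2 = 3113510400 labelled Hamiltonian cycles.
For each such Hamiltonian cycle H, let X_H = 1 if all 14 edges of H are present in G. Then P[X_H = 1] = p^{14} = (4/7)^{14} = 268435456/678223072849.
Summing the indicators: E[X] = Σ_H E[X_H] = 3113510400 · p^{14} = 3113510400 · 268435456/678223072849 = 119396654854963200/96889010407.
Numerically: E[X] ≈ 1.2323e+06.

E[X] = 3113510400 · (4/7)^{14} = 119396654854963200/96889010407 ≈ 1.2323e+06.


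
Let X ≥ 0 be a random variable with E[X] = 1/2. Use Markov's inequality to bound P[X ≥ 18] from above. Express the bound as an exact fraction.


μ = E[X] = 1/2, a = 18.
Markov: P[X ≥ 18] ≤ μ/a = (1/2)/18 = 1/36.
Numerically: ≈ 0.02778.
(Since a = 18 > μ = 0.50000, the bound 1/36 is < 1 and informative.)

P[X ≥ 18] ≤ 1/36 ≈ 0.02778.


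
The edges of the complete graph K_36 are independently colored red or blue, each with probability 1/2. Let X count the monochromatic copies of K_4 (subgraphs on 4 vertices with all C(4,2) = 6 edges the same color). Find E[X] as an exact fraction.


Let X = Σ_S X_S over the C(36, 4) = 58905 subsets S of size 4, where X_S = 1 if the K_4 on S is monochromatic.
For a fixed S, the K_4 on S has C(4, 2) = 6 edges. P[all 6 edges red] = (1/2)^6, and likewise for blue, so P[monochromatic] = 2·(1/2)^6 = 2^{1 − 6} = 1/32.
By linearity of expectation: E[X] = C(36, 4) · 2^{1 − 6} = 58905 · 1/32 = 58905/32.
Numerically: E[X] ≈ 1840.781.

E[X] = C(36,4)·2^(1−C(4,2)) = 58905/32 ≈ 1840.781.


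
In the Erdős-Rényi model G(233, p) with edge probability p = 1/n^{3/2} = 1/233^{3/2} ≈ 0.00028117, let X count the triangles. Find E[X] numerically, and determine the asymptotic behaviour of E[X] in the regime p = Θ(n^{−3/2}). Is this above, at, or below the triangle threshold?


Number of potential triangles: C(233, 3) = 2081156.
Each occurs with probability p³ ≈ (0.00028117)³ ≈ 2.2227896e-11.
By linearity: E[X] = C(233, 3)·p³ ≈ 2081156 · 2.2227896e-11 ≈ 0.00005.
Since α = 3/2 > 1, p = c/n^{3/2} = o(1/n) is below the triangle threshold p ~ 1/n. Asymptotically E[X] ~ (c³/6)·n^{3(1−α)} = (1³/6)·n^{-1.5} → 0, so by Markov's inequality G has no triangles w.h.p.

E[X] ≈ 0.00005; in regime p = Θ(1/n^{3/2}) E[X] tends to 0 (below the triangle threshold p ~ 1/n).


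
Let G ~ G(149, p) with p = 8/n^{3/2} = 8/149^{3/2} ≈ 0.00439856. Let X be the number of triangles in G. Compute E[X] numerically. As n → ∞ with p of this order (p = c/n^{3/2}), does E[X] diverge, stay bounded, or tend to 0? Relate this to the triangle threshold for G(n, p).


Number of potential triangles: C(149, 3) = 540274.
Each occurs with probability p³ ≈ (0.00439856)³ ≈ 8.51004297e-08.
By linearity: E[X] = C(149, 3)·p³ ≈ 540274 · 8.51004297e-08 ≈ 0.045978.
Since α = 3/2 > 1, p = c/n^{3/2} = o(1/n) is below the triangle threshold p ~ 1/n. Asymptotically E[X] ~ (c³/6)·n^{3(1−α)} = (8³/6)·n^{-1.5} → 0, so by Markov's inequality G has no triangles w.h.p.

E[X] ≈ 0.045978; in regime p = Θ(1/n^{3/2}) E[X] tends to 0 (below the triangle threshold p ~ 1/n).


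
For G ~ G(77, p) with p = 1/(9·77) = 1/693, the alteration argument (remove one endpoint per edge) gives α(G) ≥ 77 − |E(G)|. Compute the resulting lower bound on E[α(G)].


E[|E(G)|] = C(77, 2)·p = 2926 · (1/693) = 38/9.
E[α(G)] ≥ n − E[|E(G)|] = 77 − 38/9 = 655/9.
Numerically: ≈ 72.77778.
(This is only a lower bound; the true E[α(G)] may be larger.)

E[α(G)] ≥ 655/9 ≈ 72.77778.


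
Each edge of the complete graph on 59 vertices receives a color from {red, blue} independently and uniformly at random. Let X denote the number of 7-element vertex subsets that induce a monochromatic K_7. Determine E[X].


Let X = Σ_S X_S over the C(59, 7) = 341149446 subsets S of size 7, where X_S = 1 if the K_7 on S is monochromatic.
For a fixed S, the K_7 on S has C(7, 2) = 21 edges. P[all 21 edges red] = (1/2)^21, and likewise for blue, so P[monochromatic] = 2·(1/2)^21 = 2^{1 − 21} = 1/1048576.
Summing: E[X] = C(59, 7) · 2^{1 − 21} = 341149446 · 1/1048576 = 170574723/524288.
Numerically: E[X] ≈ 325.345465.

E[X] = C(59,7)·2^(1−C(7,2)) = 170574723/524288 ≈ 325.345465.


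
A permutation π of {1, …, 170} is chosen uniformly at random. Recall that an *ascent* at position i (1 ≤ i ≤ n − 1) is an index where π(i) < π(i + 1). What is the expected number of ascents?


Write X = Σ X_I over i = 1, …, 169, with X_I the indicator of one ascent.
There are 169 indicators.
For each fixed i, the pair (π(i), π(i+1)) is a uniformly random ordered pair of distinct values from {1, …, 170}; by symmetry P[π(i) < π(i+1)] = 1/2.
By linearity: E[X] = 169 · (1/2) = (170 − 1) · (1/2) = 169/2 ≈ 84.500.

E[X] = 169/2 = 84.500.


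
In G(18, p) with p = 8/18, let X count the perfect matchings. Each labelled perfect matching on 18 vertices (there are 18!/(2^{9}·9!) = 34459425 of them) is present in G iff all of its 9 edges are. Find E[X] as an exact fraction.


K_18 has 18!/(2^{9}·9!) = 34459425 labelled perfect matchings.
For each such perfect matching H, let X_H = 1 if all 9 edges of H are present in G. Then P[X_H = 1] = p^{9} = (4/9)^{9} = 262144/387420489.
Summing the indicators: E[X] = Σ_H E[X_H] = 34459425 · p^{9} = 34459425 · 262144/387420489 = 111522611200/4782969.
Numerically: E[X] ≈ 2.332e+04.

E[X] = 34459425 · (4/9)^{9} = 111522611200/4782969 ≈ 2.332e+04.


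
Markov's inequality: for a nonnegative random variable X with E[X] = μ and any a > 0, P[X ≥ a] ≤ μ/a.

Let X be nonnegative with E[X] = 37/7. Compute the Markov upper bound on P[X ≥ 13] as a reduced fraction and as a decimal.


μ = E[X] = 37/7, a = 13.
Markov: P[X ≥ 13] ≤ μ/a = (37/7)/13 = 37/91.
Numerically: ≈ 0.40659.
(Since a = 13 > μ = 5.28571, the bound 37/91 is < 1 and informative.)

P[X ≥ 13] ≤ 37/91 ≈ 0.40659.


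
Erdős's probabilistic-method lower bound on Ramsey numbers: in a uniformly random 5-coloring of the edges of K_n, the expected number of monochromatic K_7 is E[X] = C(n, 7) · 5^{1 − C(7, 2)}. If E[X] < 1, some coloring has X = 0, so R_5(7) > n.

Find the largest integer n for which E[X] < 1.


We need C(n, 7) · 5^{1 − 21} < 1, i.e. C(n, 7) < 5^{21 − 1} = 95367431640625.
Check values of n near the boundary:
  n = 336: C(336, 7) = 90079147136880; 90079147136880 < 95367431640625? YES
  n = 337: C(337, 7) = 91989916924632; 91989916924632 < 95367431640625? YES
  n = 338: C(338, 7) = 93935323022736; 93935323022736 < 95367431640625? YES
  n = 339: C(339, 7) = 95915887062372; 95915887062372 < 95367431640625? NO
  n = 340: C(340, 7) = 97932136940560; 97932136940560 < 95367431640625? NO
  n = 341: C(341, 7) = 99984606876440; 99984606876440 < 95367431640625? NO
The largest n with C(n, 7) < 95367431640625 is n = 338 (where E[X] = 93935323022736/95367431640625 ≈ 0.985). Hence R_5(7) > 338, i.e. R_5(7) ≥ 339.

Largest n = 338; hence R_5(7) > 338.


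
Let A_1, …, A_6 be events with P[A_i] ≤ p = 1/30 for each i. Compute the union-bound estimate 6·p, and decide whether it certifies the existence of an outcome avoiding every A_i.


Union bound: P[∪_{i=1}^{6} A_i] ≤ Σ_i P[A_i] ≤ 6·p = 6·(1/30) = 1/5.
Numerically: 1/5 ≈ 0.200000.
Is 1/5 < 1? YES.
Since P[∪ A_i] ≤ 1/5 < 1, the complement has P[∩ A_i^c] ≥ 1 − 1/5 = 4/5 > 0, so some outcome avoids every A_i.

6·p = 1/5 ≈ 0.200000; existence CERTIFIED by the union bound.


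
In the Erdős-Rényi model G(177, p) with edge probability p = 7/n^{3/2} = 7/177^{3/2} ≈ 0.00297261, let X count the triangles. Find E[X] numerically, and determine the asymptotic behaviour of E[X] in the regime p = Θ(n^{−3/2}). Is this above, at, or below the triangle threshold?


Number of potential triangles: C(177, 3) = 908600.
Each occurs with probability p³ ≈ (0.00297261)³ ≈ 2.62672387e-08.
By linearity: E[X] = C(177, 3)·p³ ≈ 908600 · 2.62672387e-08 ≈ 0.023866.
Since α = 3/2 > 1, p = c/n^{3/2} = o(1/n) is below the triangle threshold p ~ 1/n. Asymptotically E[X] ~ (c³/6)·n^{3(1−α)} = (7³/6)·n^{-1.5} → 0, so by Markov's inequality G has no triangles w.h.p.

E[X] ≈ 0.023866; in regime p = Θ(1/n^{3/2}) E[X] tends to 0 (below the triangle threshold p ~ 1/n).


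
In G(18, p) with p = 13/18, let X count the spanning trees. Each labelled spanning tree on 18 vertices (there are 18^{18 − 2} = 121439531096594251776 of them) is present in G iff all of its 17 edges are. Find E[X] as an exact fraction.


K_18 has 18^{18 − 2} = 121439531096594251776 labelled spanning trees.
For each such spanning tree H, let X_H = 1 if all 17 edges of H are present in G. Then P[X_H = 1] = p^{17} = (13/18)^{17} = 8650415919381337933/2185911559738696531968.
Summing the indicators: E[X] = Σ_H E[X_H] = 121439531096594251776 · p^{17} = 121439531096594251776 · 8650415919381337933/2185911559738696531968 = 8650415919381337933/18.
Numerically: E[X] ≈ 4.80579e+17.

E[X] = 121439531096594251776 · (13/18)^{17} = 8650415919381337933/18 ≈ 4.80579e+17.


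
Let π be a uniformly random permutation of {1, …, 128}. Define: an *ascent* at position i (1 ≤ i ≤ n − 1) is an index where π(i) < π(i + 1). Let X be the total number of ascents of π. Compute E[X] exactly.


Write X = Σ X_I over i = 1, …, 127, with X_I the indicator of one ascent.
There are 127 indicators.
For each fixed i, the pair (π(i), π(i+1)) is a uniformly random ordered pair of distinct values from {1, …, 128}; by symmetry P[π(i) < π(i+1)] = 1/2.
By linearity: E[X] = 127 · (1/2) = (128 − 1) · (1/2) = 127/2 ≈ 63.50000.

E[X] = 127/2 = 63.50000.


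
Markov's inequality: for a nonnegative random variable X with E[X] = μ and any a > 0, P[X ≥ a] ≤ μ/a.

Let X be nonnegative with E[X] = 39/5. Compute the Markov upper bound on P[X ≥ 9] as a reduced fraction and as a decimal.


μ = E[X] = 39/5, a = 9.
Markov: P[X ≥ 9] ≤ μ/a = (39/5)/9 = 13/15.
Numerically: ≈ 0.867.
(Since a = 9 > μ = 7.800, the bound 13/15 is < 1 and informative.)

P[X ≥ 9] ≤ 13/15 ≈ 0.867.


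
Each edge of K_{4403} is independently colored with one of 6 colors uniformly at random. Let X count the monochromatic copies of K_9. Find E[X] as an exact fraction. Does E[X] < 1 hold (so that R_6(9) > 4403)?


E[X] = C(4403, 9) · 6^{1 − 36} = 1699894433046281918452233150 · 6^{−35} = 1699894433046281918452233150/1719070799748422591028658176.
As a reduced fraction: E[X] = 283315738841046986408705525/286511799958070431838109696 ≈ 0.9888449.
Is E[X] < 1? YES.
Since E[X] < 1, there exists a 6-coloring of K_{4403} with no monochromatic K_9; hence R_6(9) > 4403.

E[X] = 283315738841046986408705525/286511799958070431838109696 ≈ 0.9888449; E[X] < 1, so R_6(9) > 4403.


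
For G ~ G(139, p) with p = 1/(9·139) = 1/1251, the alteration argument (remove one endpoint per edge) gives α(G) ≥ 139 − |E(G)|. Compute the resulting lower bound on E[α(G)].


E[|E(G)|] = C(139, 2)·p = 9591 · (1/1251) = 23/3.
E[α(G)] ≥ n − E[|E(G)|] = 139 − 23/3 = 394/3.
Numerically: ≈ 131.33333.
(This is only a lower bound; the true E[α(G)] may be larger.)

E[α(G)] ≥ 394/3 ≈ 131.33333.


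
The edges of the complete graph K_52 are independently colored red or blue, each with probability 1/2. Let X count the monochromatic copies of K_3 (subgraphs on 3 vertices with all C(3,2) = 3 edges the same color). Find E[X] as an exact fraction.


Let X = Σ_S X_S over the C(52, 3) = 22100 subsets S of size 3, where X_S = 1 if the K_3 on S is monochromatic.
For a fixed S, the K_3 on S has C(3, 2) = 3 edges. P[all 3 edges red] = (1/2)^3, and likewise for blue, so P[monochromatic] = 2·(1/2)^3 = 2^{1 − 3} = 1/4.
By linearity: E[X] = C(52, 3) · 2^{1 − 3} = 22100 · 1/4 = 5525.
Numerically: E[X] ≈ 5525.0000.

E[X] = C(52,3)·2^(1−C(3,2)) = 5525 ≈ 5525.0000.


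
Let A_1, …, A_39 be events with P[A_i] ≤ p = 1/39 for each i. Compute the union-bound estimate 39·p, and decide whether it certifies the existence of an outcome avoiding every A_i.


Union bound: P[∪_{i=1}^{39} A_i] ≤ Σ_i P[A_i] ≤ 39·p = 39·(1/39) = 1.
Numerically: 1 ≈ 1.0000000.
Is 1 < 1? NO.
Since the bound 1 is ≥ 1, the union bound is uninformative here; it does NOT by itself certify existence.

39·p = 1 ≈ 1.0000000; existence NOT certified by the union bound.


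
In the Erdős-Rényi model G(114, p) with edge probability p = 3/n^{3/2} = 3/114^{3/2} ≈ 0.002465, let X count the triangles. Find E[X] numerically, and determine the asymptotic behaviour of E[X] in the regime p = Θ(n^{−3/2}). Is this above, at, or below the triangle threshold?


Number of potential triangles: C(114, 3) = 240464.
Each occurs with probability p³ ≈ (0.002465)³ ≈ 1.497242e-08.
By linearity: E[X] = C(114, 3)·p³ ≈ 240464 · 1.497242e-08 ≈ 0.0036.
Since α = 3/2 > 1, p = c/n^{3/2} = o(1/n) is below the triangle threshold p ~ 1/n. Asymptotically E[X] ~ (c³/6)·n^{3(1−α)} = (3³/6)·n^{-1.5} → 0, so by Markov's inequality G has no triangles w.h.p.

E[X] ≈ 0.0036; in regime p = Θ(1/n^{3/2}) E[X] tends to 0 (below the triangle threshold p ~ 1/n).


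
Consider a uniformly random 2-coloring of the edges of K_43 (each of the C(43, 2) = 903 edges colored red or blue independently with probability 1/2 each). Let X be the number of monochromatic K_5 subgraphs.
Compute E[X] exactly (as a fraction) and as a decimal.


Let X = Σ_S X_S over the C(43, 5) = 962598 subsets S of size 5, where X_S = 1 if the K_5 on S is monochromatic.
For a fixed S, the K_5 on S has C(5, 2) = 10 edges. P[all 10 edges red] = (1/2)^10, and likewise for blue, so P[monochromatic] = 2·(1/2)^10 = 2^{1 − 10} = 1/512.
By linearity: E[X] = C(43, 5) · 2^{1 − 10} = 962598 · 1/512 = 481299/256.
Numerically: E[X] ≈ 1880.074.

E[X] = C(43,5)·2^(1−C(5,2)) = 481299/256 ≈ 1880.074.


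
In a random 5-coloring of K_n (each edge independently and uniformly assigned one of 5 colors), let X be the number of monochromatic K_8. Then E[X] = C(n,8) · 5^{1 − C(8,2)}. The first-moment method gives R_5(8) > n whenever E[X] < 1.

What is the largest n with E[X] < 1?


We need C(n, 8) · 5^{1 − 28} < 1, i.e. C(n, 8) < 5^{28 − 1} = 7450580596923828125.
Check values of n near the boundary:
  n = 860: C(860, 8) = 7182671140665308145; 7182671140665308145 < 7450580596923828125? YES
  n = 861: C(861, 8) = 7250034996615275865; 7250034996615275865 < 7450580596923828125? YES
  n = 862: C(862, 8) = 7317951015318931845; 7317951015318931845 < 7450580596923828125? YES
  n = 863: C(863, 8) = 7386423071602617757; 7386423071602617757 < 7450580596923828125? YES
  n = 864: C(864, 8) = 7455455062926006708; 7455455062926006708 < 7450580596923828125? NO
  n = 865: C(865, 8) = 7525050909487743060; 7525050909487743060 < 7450580596923828125? NO
  n = 866: C(866, 8) = 7595214554331451620; 7595214554331451620 < 7450580596923828125? NO
The largest n with C(n, 8) < 7450580596923828125 is n = 863 (where E[X] = 7386423071602617757/7450580596923828125 ≈ 0.9913889). Hence R_5(8) > 863, i.e. R_5(8) ≥ 864.

Largest n = 863; hence R_5(8) > 863.


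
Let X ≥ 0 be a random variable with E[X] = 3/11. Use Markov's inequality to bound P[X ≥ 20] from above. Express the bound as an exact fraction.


μ = E[X] = 3/11, a = 20.
Markov: P[X ≥ 20] ≤ μ/a = (3/11)/20 = 3/220.
Numerically: ≈ 0.013636.
(Since a = 20 > μ = 0.272727, the bound 3/220 is < 1 and informative.)

P[X ≥ 20] ≤ 3/220 ≈ 0.013636.


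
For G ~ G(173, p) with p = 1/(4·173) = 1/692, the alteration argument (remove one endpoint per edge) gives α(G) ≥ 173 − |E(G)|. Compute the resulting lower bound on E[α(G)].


E[|E(G)|] = C(173, 2)·p = 14878 · (1/692) = 43/2.
E[α(G)] ≥ n − E[|E(G)|] = 173 − 43/2 = 303/2.
Numerically: ≈ 151.500000.
(This is only a lower bound; the true E[α(G)] may be larger.)

E[α(G)] ≥ 303/2 ≈ 151.500000.


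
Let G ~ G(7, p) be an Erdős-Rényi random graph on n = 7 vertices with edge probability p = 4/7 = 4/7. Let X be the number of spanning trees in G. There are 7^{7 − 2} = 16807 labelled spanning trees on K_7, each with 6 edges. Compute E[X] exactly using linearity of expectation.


K_7 has 7^{7 − 2} = 16807 labelled spanning trees.
For each such spanning tree H, let X_H = 1 if all 6 edges of H are present in G. Then P[X_H = 1] = p^{6} = (4/7)^{6} = 4096/117649.
By linearity: E[X] = Σ_H E[X_H] = 16807 · p^{6} = 16807 · 4096/117649 = 4096/7.
Numerically: E[X] ≈ 585.14.

E[X] = 16807 · (4/7)^{6} = 4096/7 ≈ 585.14.


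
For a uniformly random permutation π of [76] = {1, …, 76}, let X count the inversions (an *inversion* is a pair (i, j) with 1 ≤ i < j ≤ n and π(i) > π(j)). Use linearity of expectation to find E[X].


Write X = Σ X_I over the C(76, 2) = 2850 pairs i < j, with X_I the indicator of one inversion.
There are 2850 indicators.
For each fixed pair i < j, the values π(i) and π(j) are two distinct elements of {1, …, 76} in uniformly random order; by symmetry P[π(i) > π(j)] = 1/2.
By linearity: E[X] = 2850 · (1/2) = C(76, 2) · (1/2) = 2850/2 = 1425 ≈ 1425.00000.

E[X] = 1425 = 1425.00000.


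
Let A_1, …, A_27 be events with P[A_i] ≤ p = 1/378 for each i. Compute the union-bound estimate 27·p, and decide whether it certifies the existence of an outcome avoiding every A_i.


Union bound: P[∪_{i=1}^{27} A_i] ≤ Σ_i P[A_i] ≤ 27·p = 27·(1/378) = 1/14.
Numerically: 1/14 ≈ 0.071429.
Is 1/14 < 1? YES.
Since P[∪ A_i] ≤ 1/14 < 1, the complement has P[∩ A_i^c] ≥ 1 − 1/14 = 13/14 > 0, so some outcome avoids every A_i.

27·p = 1/14 ≈ 0.071429; existence CERTIFIED by the union bound.


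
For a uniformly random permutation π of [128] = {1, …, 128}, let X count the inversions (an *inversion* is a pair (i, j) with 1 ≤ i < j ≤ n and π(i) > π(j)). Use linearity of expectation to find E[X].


Write X = Σ X_I over the C(128, 2) = 8128 pairs i < j, with X_I the indicator of one inversion.
There are 8128 indicators.
For each fixed pair i < j, the values π(i) and π(j) are two distinct elements of {1, …, 128} in uniformly random order; by symmetry P[π(i) > π(j)] = 1/2.
By linearity: E[X] = 8128 · (1/2) = C(128, 2) · (1/2) = 8128/2 = 4064 ≈ 4064.000000.

E[X] = 4064 = 4064.000000.


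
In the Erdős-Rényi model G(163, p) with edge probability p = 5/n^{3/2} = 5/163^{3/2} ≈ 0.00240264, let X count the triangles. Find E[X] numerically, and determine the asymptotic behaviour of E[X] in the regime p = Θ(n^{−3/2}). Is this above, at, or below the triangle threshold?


Number of potential triangles: C(163, 3) = 708561.
Each occurs with probability p³ ≈ (0.00240264)³ ≈ 1.38696593e-08.
By linearity: E[X] = C(163, 3)·p³ ≈ 708561 · 1.38696593e-08 ≈ 0.009827.
Since α = 3/2 > 1, p = c/n^{3/2} = o(1/n) is below the triangle threshold p ~ 1/n. Asymptotically E[X] ~ (c³/6)·n^{3(1−α)} = (5³/6)·n^{-1.5} → 0, so by Markov's inequality G has no triangles w.h.p.

E[X] ≈ 0.009827; in regime p = Θ(1/n^{3/2}) E[X] tends to 0 (below the triangle threshold p ~ 1/n).


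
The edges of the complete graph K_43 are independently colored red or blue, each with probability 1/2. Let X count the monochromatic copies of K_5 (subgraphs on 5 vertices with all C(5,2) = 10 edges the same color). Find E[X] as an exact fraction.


Let X = Σ_S X_S over the C(43, 5) = 962598 subsets S of size 5, where X_S = 1 if the K_5 on S is monochromatic.
For a fixed S, the K_5 on S has C(5, 2) = 10 edges. P[all 10 edges red] = (1/2)^10, and likewise for blue, so P[monochromatic] = 2·(1/2)^10 = 2^{1 − 10} = 1/512.
By linearity of expectation: E[X] = C(43, 5) · 2^{1 − 10} = 962598 · 1/512 = 481299/256.
Numerically: E[X] ≈ 1880.074219.

E[X] = C(43,5)·2^(1−C(5,2)) = 481299/256 ≈ 1880.074219.


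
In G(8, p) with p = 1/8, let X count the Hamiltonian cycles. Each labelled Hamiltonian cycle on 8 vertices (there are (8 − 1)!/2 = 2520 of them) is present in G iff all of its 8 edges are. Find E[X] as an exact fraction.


K_8 has (8 − 1)!/2 = 2520 labelled Hamiltonian cycles.
For each such Hamiltonian cycle H, let X_H = 1 if all 8 edges of H are present in G. Then P[X_H = 1] = p^{8} = (1/8)^{8} = 1/16777216.
Summing the indicators: E[X] = Σ_H E[X_H] = 2520 · p^{8} = 2520 · 1/16777216 = 315/2097152.
Numerically: E[X] ≈ 0.0001502.

E[X] = 2520 · (1/8)^{8} = 315/2097152 ≈ 0.0001502.


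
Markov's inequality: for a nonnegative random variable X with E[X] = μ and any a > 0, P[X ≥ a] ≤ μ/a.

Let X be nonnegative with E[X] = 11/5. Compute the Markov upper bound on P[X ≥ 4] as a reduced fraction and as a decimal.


μ = E[X] = 11/5, a = 4.
Markov: P[X ≥ 4] ≤ μ/a = (11/5)/4 = 11/20.
Numerically: ≈ 0.550.
(Since a = 4 > μ = 2.200, the bound 11/20 is < 1 and informative.)

P[X ≥ 4] ≤ 11/20 ≈ 0.550.


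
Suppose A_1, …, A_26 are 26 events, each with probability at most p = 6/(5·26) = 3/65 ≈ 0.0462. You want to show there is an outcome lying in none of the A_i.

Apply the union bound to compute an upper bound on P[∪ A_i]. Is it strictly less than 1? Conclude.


Union bound: P[∪_{i=1}^{26} A_i] ≤ Σ_i P[A_i] ≤ 26·p = 26·(3/65) = 6/5.
Numerically: 6/5 ≈ 1.2000.
Is 6/5 < 1? NO.
Since the bound 6/5 is ≥ 1, the union bound is uninformative here; it does NOT by itself certify existence.

26·p = 6/5 ≈ 1.2000; existence NOT certified by the union bound.


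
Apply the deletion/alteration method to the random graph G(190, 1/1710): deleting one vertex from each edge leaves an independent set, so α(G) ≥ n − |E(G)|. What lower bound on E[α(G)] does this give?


E[|E(G)|] = C(190, 2)·p = 17955 · (1/1710) = 21/2.
E[α(G)] ≥ n − E[|E(G)|] = 190 − 21/2 = 359/2.
Numerically: ≈ 179.5000.
(This is only a lower bound; the true E[α(G)] may be larger.)

E[α(G)] ≥ 359/2 ≈ 179.5000.


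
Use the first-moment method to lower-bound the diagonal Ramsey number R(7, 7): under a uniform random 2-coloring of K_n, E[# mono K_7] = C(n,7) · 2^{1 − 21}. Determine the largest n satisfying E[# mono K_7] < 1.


We need C(n, 7) · 2^{1 − 21} < 1, i.e. C(n, 7) < 2^{21 − 1} = 1048576.
Check values of n near the boundary:
  n = 26: C(26, 7) = 657800; 657800 < 1048576? YES
  n = 27: C(27, 7) = 888030; 888030 < 1048576? YES
  n = 28: C(28, 7) = 1184040; 1184040 < 1048576? NO
  n = 29: C(29, 7) = 1560780; 1560780 < 1048576? NO
  n = 30: C(30, 7) = 2035800; 2035800 < 1048576? NO
The largest n with C(n, 7) < 1048576 is n = 27 (where E[X] = 444015/524288 ≈ 0.846891). Hence R(7, 7) > 27, i.e. R(7, 7) ≥ 28.

Largest n = 27; hence R(7, 7) > 27.


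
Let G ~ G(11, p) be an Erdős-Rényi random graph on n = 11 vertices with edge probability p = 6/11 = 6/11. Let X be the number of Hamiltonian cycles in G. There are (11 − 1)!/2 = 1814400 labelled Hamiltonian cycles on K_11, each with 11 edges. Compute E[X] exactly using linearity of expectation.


K_11 has (11 − 1)!/2 = 1814400 labelled Hamiltonian cycles.
For each such Hamiltonian cycle H, let X_H = 1 if all 11 edges of H are present in G. Then P[X_H = 1] = p^{11} = (6/11)^{11} = 362797056/285311670611.
By linearity: E[X] = Σ_H E[X_H] = 1814400 · p^{11} = 1814400 · 362797056/285311670611 = 658258978406400/285311670611.
Numerically: E[X] ≈ 2307.2.

E[X] = 1814400 · (6/11)^{11} = 658258978406400/285311670611 ≈ 2307.2.
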